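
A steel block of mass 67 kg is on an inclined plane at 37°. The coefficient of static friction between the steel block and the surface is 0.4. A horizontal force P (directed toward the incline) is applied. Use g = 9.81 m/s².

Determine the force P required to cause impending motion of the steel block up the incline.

At impending motion up the slope, friction acts down-slope at its limit: f = μ_s N.
Perpendicular to the incline: N = m g cos θ + P sin θ.
Along the incline: P cos θ = m g sin θ + μ_s N = m g sin θ + μ_s (m g cos θ + P sin θ).
Solving, P (cos θ − μ_s sin θ) = m g (sin θ + μ_s cos θ), so P = 67×9.81×(sin 37° + 0.4 cos 37°)/(cos 37° − 0.4 sin 37°) = 657×0.9213/0.5579 = 1090 N.

P ≈ 1090 N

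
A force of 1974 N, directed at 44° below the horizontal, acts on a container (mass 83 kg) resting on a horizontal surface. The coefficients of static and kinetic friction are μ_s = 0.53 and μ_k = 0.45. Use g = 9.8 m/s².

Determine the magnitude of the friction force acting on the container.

The vertical component of P adds to the normal force: N = m g + P sin α = 813.4 + 1371 = 2185 N.
Horizontally, friction must balance P cos α = 1420 N.
μ_s N = 0.53 × 2185 = 1158 N.
The required friction exceeds μ_s N, so the container moves and f = μ_k N = 983 N.

f ≈ 983 N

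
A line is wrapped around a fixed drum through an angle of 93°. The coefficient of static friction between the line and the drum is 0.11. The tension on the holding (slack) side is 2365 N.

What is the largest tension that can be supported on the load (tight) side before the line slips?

At impending slip the capstan equation gives T₂/T₁ = e^{μβ} with β in radians.
β = 93° × π/180 = 1.623 rad.
e^{μβ} = e^{0.11×1.623} = 1.195.
T₂ = T₁ · e^{μβ} = 2365 × 1.195 = 2830 N.

T_max ≈ 2830 N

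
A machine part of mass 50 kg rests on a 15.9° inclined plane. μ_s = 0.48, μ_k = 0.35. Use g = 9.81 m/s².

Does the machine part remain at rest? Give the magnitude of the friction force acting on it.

N = m g cos θ = 472 N.
Down-slope weight component: m g sin θ = 134 N.
μ_s N = 226 N.
134 ≤ 226 N, so it stays put; friction = 134 N.

f ≈ 134 N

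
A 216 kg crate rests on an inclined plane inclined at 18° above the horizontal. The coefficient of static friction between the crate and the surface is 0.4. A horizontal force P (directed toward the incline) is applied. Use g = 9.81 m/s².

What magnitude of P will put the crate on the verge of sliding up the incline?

At impending motion up the slope, friction acts down-slope at its limit: f = μ_s N.
Perpendicular to the incline: N = m g cos θ + P sin θ.
Along the incline: P cos θ = m g sin θ + μ_s N = m g sin θ + μ_s (m g cos θ + P sin θ).
Solving, P (cos θ − μ_s sin θ) = m g (sin θ + μ_s cos θ), so P = 216×9.81×(sin 18° + 0.4 cos 18°)/(cos 18° − 0.4 sin 18°) = 2120×0.6894/0.8274 = 1770 N.

P ≈ 1770 N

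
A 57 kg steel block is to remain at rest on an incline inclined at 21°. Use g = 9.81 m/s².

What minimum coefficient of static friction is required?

μ_s,min ≈ 0.384

At the slip threshold m g sin θ = μ_s m g cos θ, so μ_s,min = tan θ.
μ_s,min = tan 21° = 0.384.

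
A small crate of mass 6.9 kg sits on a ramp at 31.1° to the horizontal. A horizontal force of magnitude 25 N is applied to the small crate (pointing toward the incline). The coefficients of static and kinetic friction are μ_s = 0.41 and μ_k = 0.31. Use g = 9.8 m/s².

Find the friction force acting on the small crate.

Normal direction: N = m g cos θ + P sin θ = 70.81 N.
Parallel to the incline: P cos θ − m g sin θ = 21.41 − 34.93 = -13.52 N; the friction needed to balance this is 13.52 N acting up the slope.
The limit of static friction is μ_s N = 29.03 N.
Since 13.52 N is within the 29.03 N limit, the small crate stays put and friction is exactly 13.5 N.

f ≈ 13.5 N (up the incline)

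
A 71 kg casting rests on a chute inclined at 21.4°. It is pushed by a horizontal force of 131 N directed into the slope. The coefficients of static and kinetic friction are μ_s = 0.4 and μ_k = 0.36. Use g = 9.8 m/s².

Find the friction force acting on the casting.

Normal direction: N = m g cos θ + P sin θ = 695.6 N.
Along the incline, the net driving force (taking up-slope positive) is P cos θ − m g sin θ = 122 − 253.9 = -131.9 N, so equilibrium requires friction f = 131.9 N (up-slope).
Maximum static friction: μ_s N = 0.4 × 695.6 = 278.3 N.
Since 131.9 N is within the 278.3 N limit, the casting stays put and friction is exactly 132 N.

f ≈ 132 N (up the incline)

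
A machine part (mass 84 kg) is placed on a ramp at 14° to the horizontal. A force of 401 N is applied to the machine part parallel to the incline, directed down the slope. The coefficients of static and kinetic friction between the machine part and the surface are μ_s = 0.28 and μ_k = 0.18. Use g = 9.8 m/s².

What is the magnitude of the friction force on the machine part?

The normal reaction is N = m g cos θ = 798.7 N.
The friction needed for equilibrium is m g sin θ + P = 199.2 + 401 = 600.2 N, measured positive up-slope.
Maximum static friction available: μ_s N = 0.28 × 798.7 = 223.6 N.
Since |600.2| > 223.6 N, static friction cannot hold it; the machine part slides down the incline and kinetic friction applies: f = μ_k N = 0.18 × 798.7 = 144 N.

f ≈ 144 N (up the incline)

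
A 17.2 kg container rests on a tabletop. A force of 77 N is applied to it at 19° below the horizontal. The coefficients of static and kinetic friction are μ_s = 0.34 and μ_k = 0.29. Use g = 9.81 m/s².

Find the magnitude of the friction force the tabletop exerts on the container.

f ≈ 56.2 N

The vertical component of P adds to the normal force: N = m g + P sin α = 168.7 + 25.07 = 193.8 N.
The horizontal driving force is P cos α = 72.8 N, so equilibrium needs friction f = 72.8 N.
The static-friction limit is μ_s N = 65.89 N.
72.8 > 65.89 N → the container slides; f = μ_k N = 0.29×193.8 = 56.2 N.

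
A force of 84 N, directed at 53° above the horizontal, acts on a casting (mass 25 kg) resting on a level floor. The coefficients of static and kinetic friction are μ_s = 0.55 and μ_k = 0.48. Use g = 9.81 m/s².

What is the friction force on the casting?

The vertical component of P reduces the normal force: N = m g − P sin α = 245.2 − 67.09 = 178.2 N.
Horizontally, friction must balance P cos α = 50.55 N.
μ_s N = 0.55 × 178.2 = 97.99 N.
50.55 ≤ 97.99 N → static; friction equals the required 50.6 N.

f ≈ 50.6 N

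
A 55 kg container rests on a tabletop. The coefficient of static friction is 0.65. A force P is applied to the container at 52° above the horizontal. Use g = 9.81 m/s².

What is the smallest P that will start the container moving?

P ≈ 311 N

N = m g − P sin α (the pull lifts the container).
At impending slip, P cos α = μ_s N = μ_s (m g − P sin α).
Solving: P (cos α + μ_s sin α) = μ_s m g → P = 0.65×540/(cos 52° + 0.65 sin 52°) = 351/1.128 = 311 N.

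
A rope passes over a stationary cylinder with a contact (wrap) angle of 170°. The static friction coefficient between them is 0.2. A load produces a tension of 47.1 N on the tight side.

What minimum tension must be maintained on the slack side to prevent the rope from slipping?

T_min ≈ 26 N

Capstan equation at impending slip: T_tight/T_slack = e^{μβ}.
β = 170° = 2.967 rad; e^{μβ} = e^{0.2×2.967} = 1.81.
T_slack = T_tight / e^{μβ} = 47.1 / 1.81 = 26 N.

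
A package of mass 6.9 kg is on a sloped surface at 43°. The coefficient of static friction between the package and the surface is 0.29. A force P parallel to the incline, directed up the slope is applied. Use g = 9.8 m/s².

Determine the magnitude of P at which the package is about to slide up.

P ≈ 60.5 N

At impending motion up the slope, friction acts down-slope at its limit: f = μ_s N.
P is parallel to the surface, so N = m g cos θ = 49.5 N.
Along the incline: P = m g sin θ + μ_s N = 46.1 + 0.29×49.5 = 60.5 N.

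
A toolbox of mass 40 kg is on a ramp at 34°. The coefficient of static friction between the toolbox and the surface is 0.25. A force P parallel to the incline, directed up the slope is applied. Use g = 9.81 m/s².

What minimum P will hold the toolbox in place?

P_min ≈ 138 N

The toolbox tends to slide down (tan θ > μ_s), so at the point of impending slip friction acts up-slope at its limit: f = μ_s N.
P is parallel to the surface, so N = m g cos θ = 325 N.
Along the incline: P + μ_s N = m g sin θ, so P = 219 − 0.25×325 = 138 N.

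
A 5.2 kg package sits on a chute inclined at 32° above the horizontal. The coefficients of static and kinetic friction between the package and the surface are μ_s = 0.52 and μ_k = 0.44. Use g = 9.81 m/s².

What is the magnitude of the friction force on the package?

f ≈ 19 N (up the incline)

The normal reaction is N = m g cos θ = 43.26 N.
For equilibrium along the incline, friction must balance the weight component: f = m g sin θ = 27.03 N up the slope.
The static-friction ceiling is μ_s N = 0.52 × 43.26 = 22.5 N.
Since |27.03| > 22.5 N, static friction cannot hold it; the package slides down the incline and kinetic friction applies: f = μ_k N = 0.44 × 43.26 = 19 N.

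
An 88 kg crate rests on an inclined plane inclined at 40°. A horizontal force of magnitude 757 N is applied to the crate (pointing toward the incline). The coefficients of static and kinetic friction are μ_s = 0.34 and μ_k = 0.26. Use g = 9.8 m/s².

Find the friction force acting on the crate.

The horizontal push has a component P sin θ into the surface, so N = m g cos θ + P sin θ = 660.6 + 486.6 = 1147 N.
Parallel to the incline: P cos θ − m g sin θ = 579.9 − 554.3 = 25.56 N; the friction needed to balance this is 25.56 N acting down the slope.
The limit of static friction is μ_s N = 390.1 N.
|f_req| = 25.56 ≤ 390.1 N → the crate is in equilibrium; friction equals the required value.

f ≈ 25.6 N (down the incline)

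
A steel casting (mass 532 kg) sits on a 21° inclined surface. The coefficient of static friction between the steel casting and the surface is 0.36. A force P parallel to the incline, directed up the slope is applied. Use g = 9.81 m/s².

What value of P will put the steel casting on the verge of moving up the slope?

At impending motion up the slope, friction acts down-slope at its limit: f = μ_s N.
P is parallel to the surface, so N = m g cos θ = 4870 N.
Along the incline: P = m g sin θ + μ_s N = 1870 + 0.36×4870 = 3620 N.

P ≈ 3620 N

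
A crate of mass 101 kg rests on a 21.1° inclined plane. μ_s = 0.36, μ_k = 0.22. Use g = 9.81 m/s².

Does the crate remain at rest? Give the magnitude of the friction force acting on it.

N = m g cos θ = 924 N.
Down-slope weight component: m g sin θ = 357 N.
μ_s N = 333 N.
357 > 333 N, so it slides; kinetic friction f = μ_k N = 0.22×924 = 203 N.

f ≈ 203 N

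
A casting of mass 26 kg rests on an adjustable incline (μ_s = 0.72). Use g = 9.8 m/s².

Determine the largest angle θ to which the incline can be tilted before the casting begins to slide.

At the slip threshold, m g sin θ = μ_s · m g cos θ, so tan θ = μ_s.
θ_max = arctan(0.72) = 35.8°.

θ_max ≈ 35.8°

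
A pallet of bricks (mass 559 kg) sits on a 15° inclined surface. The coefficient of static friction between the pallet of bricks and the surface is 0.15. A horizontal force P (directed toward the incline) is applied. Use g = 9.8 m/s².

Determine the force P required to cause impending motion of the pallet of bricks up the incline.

P ≈ 2390 N

At impending motion up the slope, friction acts down-slope at its limit: f = μ_s N.
Perpendicular to the incline: N = m g cos θ + P sin θ.
Along the incline: P cos θ = m g sin θ + μ_s N = m g sin θ + μ_s (m g cos θ + P sin θ).
Solving, P (cos θ − μ_s sin θ) = m g (sin θ + μ_s cos θ), so P = 559×9.8×(sin 15° + 0.15 cos 15°)/(cos 15° − 0.15 sin 15°) = 5480×0.4037/0.9271 = 2390 N.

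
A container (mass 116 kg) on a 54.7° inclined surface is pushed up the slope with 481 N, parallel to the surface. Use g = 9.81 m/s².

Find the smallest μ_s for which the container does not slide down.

N = m g cos θ = 657.6 N.
Friction must make up the shortfall along the incline: f = m g sin θ − P = 928.7 − 481 = 447.7 N.
At the threshold f = μ_s N, so μ_s,min = 447.7/657.6 = 0.681.

μ_s,min ≈ 0.681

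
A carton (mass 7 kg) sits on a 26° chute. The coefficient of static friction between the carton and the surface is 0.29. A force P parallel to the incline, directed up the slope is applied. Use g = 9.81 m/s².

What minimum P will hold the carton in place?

The carton tends to slide down (tan θ > μ_s), so at the point of impending slip friction acts up-slope at its limit: f = μ_s N.
P is parallel to the surface, so N = m g cos θ = 61.7 N.
Along the incline: P + μ_s N = m g sin θ, so P = 30.1 − 0.29×61.7 = 12.2 N.

P_min ≈ 12.2 N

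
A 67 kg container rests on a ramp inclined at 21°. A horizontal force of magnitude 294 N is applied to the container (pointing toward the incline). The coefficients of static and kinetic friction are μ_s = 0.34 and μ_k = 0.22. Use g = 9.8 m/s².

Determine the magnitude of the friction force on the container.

Resolve perpendicular to the incline: N = m g cos θ + P sin θ = 67×9.8×cos 21° + 294×sin 21° = 718.3 N.
Parallel to the incline: P cos θ − m g sin θ = 274.5 − 235.3 = 39.17 N; the friction needed to balance this is 39.17 N acting down the slope.
Maximum static friction: μ_s N = 0.34 × 718.3 = 244.2 N.
|f_req| = 39.17 ≤ 244.2 N → the container is in equilibrium; friction equals the required value.

f ≈ 39.2 N (down the incline)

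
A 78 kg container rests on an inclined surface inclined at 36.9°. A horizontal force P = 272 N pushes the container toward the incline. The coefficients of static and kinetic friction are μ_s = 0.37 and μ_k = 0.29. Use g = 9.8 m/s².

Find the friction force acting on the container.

f ≈ 241 N (up the incline)

Normal direction: N = m g cos θ + P sin θ = 774.6 N.
Parallel to the incline: P cos θ − m g sin θ = 217.5 − 459 = -241.4 N; the friction needed to balance this is 241.4 N acting up the slope.
Maximum static friction: μ_s N = 0.37 × 774.6 = 286.6 N.
|f_req| = 241.4 ≤ 286.6 N → the container is in equilibrium; friction equals the required value.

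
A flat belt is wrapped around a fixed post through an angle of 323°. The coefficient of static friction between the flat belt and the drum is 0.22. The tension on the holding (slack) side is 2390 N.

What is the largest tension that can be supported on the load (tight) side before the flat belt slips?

At impending slip the capstan equation gives T₂/T₁ = e^{μβ} with β in radians.
β = 323° × π/180 = 5.637 rad.
e^{μβ} = e^{0.22×5.637} = 3.456.
T₂ = T₁ · e^{μβ} = 2390 × 3.456 = 8260 N.

T_max ≈ 8260 N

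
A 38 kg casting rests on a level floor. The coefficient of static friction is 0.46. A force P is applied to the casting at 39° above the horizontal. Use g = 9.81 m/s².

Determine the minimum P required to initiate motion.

N = m g − P sin α (the pull lifts the casting).
At impending slip, P cos α = μ_s N = μ_s (m g − P sin α).
Solving: P (cos α + μ_s sin α) = μ_s m g → P = 0.46×373/(cos 39° + 0.46 sin 39°) = 171/1.067 = 161 N.

P ≈ 161 N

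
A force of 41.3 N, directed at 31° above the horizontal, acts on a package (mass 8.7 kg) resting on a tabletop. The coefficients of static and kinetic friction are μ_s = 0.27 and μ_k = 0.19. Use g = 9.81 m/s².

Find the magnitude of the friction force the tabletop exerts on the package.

f ≈ 12.2 N

The vertical component of P reduces the normal force: N = m g − P sin α = 85.35 − 21.27 = 64.08 N.
The horizontal driving force is P cos α = 35.4 N, so equilibrium needs friction f = 35.4 N.
μ_s N = 0.27 × 64.08 = 17.3 N.
35.4 > 17.3 N → the package slides; f = μ_k N = 0.19×64.08 = 12.2 N.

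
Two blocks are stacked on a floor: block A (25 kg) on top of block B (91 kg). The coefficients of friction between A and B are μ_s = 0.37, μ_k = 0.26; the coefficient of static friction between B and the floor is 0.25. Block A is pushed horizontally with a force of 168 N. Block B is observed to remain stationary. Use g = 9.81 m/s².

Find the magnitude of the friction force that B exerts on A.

Between the blocks, N₁ = m_A g = 245.2 N.
Maximum static friction on A from B: μ_s N₁ = 0.37×245.2 = 90.74 N.
Since P = 168 N > 90.74 N, A slides on B; the A–B friction is kinetic: f₁ = μ_k N₁ = 0.26×245.2 = 63.8 N.
B experiences an equal 63.8 N forward from A (third law). B is in equilibrium, so the floor supplies f₂ = 63.8 N of static friction (limit μ_s(m_A+m_B)g = 284.5 N, not exceeded).

f ≈ 63.8 N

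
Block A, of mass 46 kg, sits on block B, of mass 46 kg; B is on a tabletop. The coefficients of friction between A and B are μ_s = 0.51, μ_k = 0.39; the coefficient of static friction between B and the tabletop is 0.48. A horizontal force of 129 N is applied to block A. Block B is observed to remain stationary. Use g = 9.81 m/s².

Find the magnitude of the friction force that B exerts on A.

Between the blocks, N₁ = m_A g = 451.3 N.
Maximum static friction on A from B: μ_s N₁ = 0.51×451.3 = 230.1 N.
P = 129 N is within that limit, so A and B move together (both at rest); the A–B friction is simply f₁ = P = 129 N.
By Newton's third law B feels 129 N forward from A. With B stationary, the floor's static friction on B balances it: f₂ = 129 N (well within μ_s(m_A+m_B)g = 433.2 N).

f ≈ 129 N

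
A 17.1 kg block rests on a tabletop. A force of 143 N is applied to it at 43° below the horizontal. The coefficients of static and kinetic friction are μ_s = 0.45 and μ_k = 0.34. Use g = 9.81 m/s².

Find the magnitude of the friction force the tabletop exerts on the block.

f ≈ 105 N

Vertical equilibrium gives N = m g + P sin α = 265.3 N.
The horizontal driving force is P cos α = 104.6 N, so equilibrium needs friction f = 104.6 N.
μ_s N = 0.45 × 265.3 = 119.4 N.
Since 104.6 N does not exceed the limit, the block stays at rest and f = 105 N.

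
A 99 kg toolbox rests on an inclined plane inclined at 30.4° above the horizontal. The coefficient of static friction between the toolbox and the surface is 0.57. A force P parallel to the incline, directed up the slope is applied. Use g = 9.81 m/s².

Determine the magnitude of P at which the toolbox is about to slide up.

At impending motion up the slope, friction acts down-slope at its limit: f = μ_s N.
P is parallel to the surface, so N = m g cos θ = 838 N.
Along the incline: P = m g sin θ + μ_s N = 491 + 0.57×838 = 969 N.

P ≈ 969 N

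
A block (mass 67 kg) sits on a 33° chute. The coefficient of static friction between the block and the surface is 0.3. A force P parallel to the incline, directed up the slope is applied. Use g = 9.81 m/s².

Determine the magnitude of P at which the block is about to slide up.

P ≈ 523 N

At impending motion up the slope, friction acts down-slope at its limit: f = μ_s N.
P is parallel to the surface, so N = m g cos θ = 551 N.
Along the incline: P = m g sin θ + μ_s N = 358 + 0.3×551 = 523 N.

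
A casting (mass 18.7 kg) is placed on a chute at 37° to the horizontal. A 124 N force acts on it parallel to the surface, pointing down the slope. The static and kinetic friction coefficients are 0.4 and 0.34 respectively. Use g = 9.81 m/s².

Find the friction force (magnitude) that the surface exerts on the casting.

The normal reaction is N = m g cos θ = 146.5 N.
Parallel to the incline, ΣF = 0 gives f = m g sin θ + P = 110.4 + 124 = 234.4 N (up-slope positive).
Static friction can supply at most μ_s N = 58.6 N.
Since |234.4| > 58.6 N, static friction cannot hold it; the casting slides down the incline and kinetic friction applies: f = μ_k N = 0.34 × 146.5 = 49.8 N.

f ≈ 49.8 N (up the incline)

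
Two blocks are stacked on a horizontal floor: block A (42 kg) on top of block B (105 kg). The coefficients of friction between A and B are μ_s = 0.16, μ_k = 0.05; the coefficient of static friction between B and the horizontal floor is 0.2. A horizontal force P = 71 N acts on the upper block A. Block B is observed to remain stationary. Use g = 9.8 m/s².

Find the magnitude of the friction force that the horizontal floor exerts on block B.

Between the blocks, N₁ = m_A g = 411.6 N.
So the A–B interface can sustain at most μ_s N₁ = 65.86 N of static friction.
P = 71 N exceeds that limit, so A slips over B and the interface friction becomes kinetic: f₁ = μ_k N₁ = 0.05×411.6 = 20.6 N.
B experiences an equal 20.6 N forward from A (third law). B is in equilibrium, so the floor supplies f₂ = 20.6 N of static friction (limit μ_s(m_A+m_B)g = 288.1 N, not exceeded).

f ≈ 20.6 N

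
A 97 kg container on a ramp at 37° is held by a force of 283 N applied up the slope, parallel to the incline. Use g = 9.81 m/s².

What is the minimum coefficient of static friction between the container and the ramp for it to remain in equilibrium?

N = m g cos θ = 760 N.
Friction must make up the shortfall along the incline: f = m g sin θ − P = 572.7 − 283 = 289.7 N.
At the threshold f = μ_s N, so μ_s,min = 289.7/760 = 0.381.

μ_s,min ≈ 0.381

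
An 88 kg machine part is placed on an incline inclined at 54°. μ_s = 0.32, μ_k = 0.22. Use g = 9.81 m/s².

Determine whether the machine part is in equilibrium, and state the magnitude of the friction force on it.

N = m g cos θ = 507 N.
Down-slope weight component: m g sin θ = 698 N.
μ_s N = 162 N.
698 > 162 N, so it slides; kinetic friction f = μ_k N = 0.22×507 = 112 N.

f ≈ 112 N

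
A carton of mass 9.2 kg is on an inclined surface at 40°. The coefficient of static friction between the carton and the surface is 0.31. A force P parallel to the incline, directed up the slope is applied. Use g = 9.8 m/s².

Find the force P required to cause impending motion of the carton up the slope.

At impending motion up the slope, friction acts down-slope at its limit: f = μ_s N.
P is parallel to the surface, so N = m g cos θ = 69.1 N.
Along the incline: P = m g sin θ + μ_s N = 58 + 0.31×69.1 = 79.4 N.

P ≈ 79.4 N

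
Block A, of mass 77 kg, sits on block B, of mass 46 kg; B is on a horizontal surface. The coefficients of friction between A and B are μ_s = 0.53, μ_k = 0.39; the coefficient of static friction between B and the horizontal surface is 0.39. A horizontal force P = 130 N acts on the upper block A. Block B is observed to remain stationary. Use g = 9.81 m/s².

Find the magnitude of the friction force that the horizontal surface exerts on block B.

f ≈ 130 N

The normal force B exerts on A is simply A's weight, N₁ = 755.4 N.
Maximum static friction on A from B: μ_s N₁ = 0.53×755.4 = 400.3 N.
P = 130 N is within that limit, so A and B move together (both at rest); the A–B friction is simply f₁ = P = 130 N.
By Newton's third law B feels 130 N forward from A. With B stationary, the floor's static friction on B balances it: f₂ = 130 N (well within μ_s(m_A+m_B)g = 470.6 N).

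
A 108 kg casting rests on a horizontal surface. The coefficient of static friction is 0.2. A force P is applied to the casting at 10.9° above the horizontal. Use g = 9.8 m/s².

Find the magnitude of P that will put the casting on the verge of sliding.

P ≈ 208 N

N = m g − P sin α (the pull lifts the casting).
At impending slip, P cos α = μ_s N = μ_s (m g − P sin α).
Solving: P (cos α + μ_s sin α) = μ_s m g → P = 0.2×1060/(cos 10.9° + 0.2 sin 10.9°) = 212/1.02 = 208 N.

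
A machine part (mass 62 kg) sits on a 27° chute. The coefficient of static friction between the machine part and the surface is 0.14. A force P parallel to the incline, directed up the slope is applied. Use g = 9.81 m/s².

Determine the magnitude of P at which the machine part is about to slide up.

P ≈ 352 N

At impending motion up the slope, friction acts down-slope at its limit: f = μ_s N.
P is parallel to the surface, so N = m g cos θ = 542 N.
Along the incline: P = m g sin θ + μ_s N = 276 + 0.14×542 = 352 N.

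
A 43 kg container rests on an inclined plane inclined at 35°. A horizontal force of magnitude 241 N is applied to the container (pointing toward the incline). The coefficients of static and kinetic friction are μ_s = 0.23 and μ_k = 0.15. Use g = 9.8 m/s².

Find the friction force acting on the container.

Normal direction: N = m g cos θ + P sin θ = 483.4 N.
Along the incline, the net driving force (taking up-slope positive) is P cos θ − m g sin θ = 197.4 − 241.7 = -44.29 N, so equilibrium requires friction f = 44.29 N (up-slope).
Maximum static friction: μ_s N = 0.23 × 483.4 = 111.2 N.
|f_req| = 44.29 ≤ 111.2 N → the container is in equilibrium; friction equals the required value.

f ≈ 44.3 N (up the incline)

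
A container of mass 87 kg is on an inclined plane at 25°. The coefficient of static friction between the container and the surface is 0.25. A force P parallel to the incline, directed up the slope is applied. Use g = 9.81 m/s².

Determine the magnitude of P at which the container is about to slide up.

At impending motion up the slope, friction acts down-slope at its limit: f = μ_s N.
P is parallel to the surface, so N = m g cos θ = 774 N.
Along the incline: P = m g sin θ + μ_s N = 361 + 0.25×774 = 554 N.

P ≈ 554 N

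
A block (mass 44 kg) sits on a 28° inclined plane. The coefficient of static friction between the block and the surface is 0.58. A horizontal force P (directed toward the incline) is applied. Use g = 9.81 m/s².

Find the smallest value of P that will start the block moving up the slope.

At impending motion up the slope, friction acts down-slope at its limit: f = μ_s N.
Perpendicular to the incline: N = m g cos θ + P sin θ.
Along the incline: P cos θ = m g sin θ + μ_s N = m g sin θ + μ_s (m g cos θ + P sin θ).
Solving, P (cos θ − μ_s sin θ) = m g (sin θ + μ_s cos θ), so P = 44×9.81×(sin 28° + 0.58 cos 28°)/(cos 28° − 0.58 sin 28°) = 432×0.9816/0.6107 = 694 N.

P ≈ 694 N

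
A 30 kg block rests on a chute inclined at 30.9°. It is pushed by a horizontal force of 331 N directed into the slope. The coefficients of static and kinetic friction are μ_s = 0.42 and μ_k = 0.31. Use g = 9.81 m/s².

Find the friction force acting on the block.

The horizontal push has a component P sin θ into the surface, so N = m g cos θ + P sin θ = 252.5 + 170 = 422.5 N.
Parallel to the incline: P cos θ − m g sin θ = 284 − 151.1 = 132.9 N; the friction needed to balance this is 132.9 N acting down the slope.
The limit of static friction is μ_s N = 177.5 N.
Since 132.9 N is within the 177.5 N limit, the block stays put and friction is exactly 133 N.

f ≈ 133 N (down the incline)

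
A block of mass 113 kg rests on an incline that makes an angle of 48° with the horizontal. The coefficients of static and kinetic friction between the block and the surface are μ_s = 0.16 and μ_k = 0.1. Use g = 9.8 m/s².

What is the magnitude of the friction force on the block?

The normal reaction is N = m g cos θ = 741 N.
Along the slope the weight component is m g sin θ = 823 N; friction must supply exactly this, acting up-slope.
Maximum static friction available: μ_s N = 0.16 × 741 = 118.6 N.
|823| exceeds 118.6 N, so the block slips down-slope; friction is kinetic, f = μ_k N = 0.1×741 = 74.1 N.

f ≈ 74.1 N (up the incline)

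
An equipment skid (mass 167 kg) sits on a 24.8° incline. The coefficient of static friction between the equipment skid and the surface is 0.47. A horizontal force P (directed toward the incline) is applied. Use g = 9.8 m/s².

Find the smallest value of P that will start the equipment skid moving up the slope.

P ≈ 1950 N

At impending motion up the slope, friction acts down-slope at its limit: f = μ_s N.
Perpendicular to the incline: N = m g cos θ + P sin θ.
Along the incline: P cos θ = m g sin θ + μ_s N = m g sin θ + μ_s (m g cos θ + P sin θ).
Solving, P (cos θ − μ_s sin θ) = m g (sin θ + μ_s cos θ), so P = 167×9.8×(sin 24.8° + 0.47 cos 24.8°)/(cos 24.8° − 0.47 sin 24.8°) = 1640×0.8461/0.7106 = 1950 N.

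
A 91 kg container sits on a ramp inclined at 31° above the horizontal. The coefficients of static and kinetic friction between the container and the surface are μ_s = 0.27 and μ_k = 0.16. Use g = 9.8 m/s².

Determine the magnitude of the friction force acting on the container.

f ≈ 122 N (up the incline)

Normal force: N = m g cos θ = 91 × 9.8 × cos 31° = 764.4 N.
Along the slope the weight component is m g sin θ = 459.3 N; friction must supply exactly this, acting up-slope.
Static friction can supply at most μ_s N = 206.4 N.
|459.3| exceeds 206.4 N, so the container slips down-slope; friction is kinetic, f = μ_k N = 0.16×764.4 = 122 N.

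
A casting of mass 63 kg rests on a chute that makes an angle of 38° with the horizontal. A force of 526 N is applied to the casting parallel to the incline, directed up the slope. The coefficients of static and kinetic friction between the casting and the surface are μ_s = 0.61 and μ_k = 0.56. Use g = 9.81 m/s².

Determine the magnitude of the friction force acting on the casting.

The normal reaction is N = m g cos θ = 487 N.
Parallel to the incline, ΣF = 0 gives f = m g sin θ − P = 380.5 − 526 = -145.5 N (up-slope positive).
Static friction can supply at most μ_s N = 297.1 N.
Since |-145.5| ≤ 297.1 N, no slip — friction simply equals what equilibrium demands.

f ≈ 146 N (down the incline)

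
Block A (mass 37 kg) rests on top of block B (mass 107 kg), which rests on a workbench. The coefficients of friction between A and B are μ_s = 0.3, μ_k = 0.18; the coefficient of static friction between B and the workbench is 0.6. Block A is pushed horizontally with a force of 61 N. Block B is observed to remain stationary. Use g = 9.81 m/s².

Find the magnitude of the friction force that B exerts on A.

f ≈ 61 N

Normal force at the A–B interface: N₁ = m_A g = 363 N.
Maximum static friction on A from B: μ_s N₁ = 0.3×363 = 108.9 N.
P = 61 N is within that limit, so A and B move together (both at rest); the A–B friction is simply f₁ = P = 61 N.
B experiences an equal 61 N forward from A (third law). B is in equilibrium, so the floor supplies f₂ = 61 N of static friction (limit μ_s(m_A+m_B)g = 847.6 N, not exceeded).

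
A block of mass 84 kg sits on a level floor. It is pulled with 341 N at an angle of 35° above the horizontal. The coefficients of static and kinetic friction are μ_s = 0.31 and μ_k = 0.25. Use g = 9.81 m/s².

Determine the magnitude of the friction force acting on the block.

Vertical equilibrium gives N = m g − P sin α = 628.5 N.
Horizontally, friction must balance P cos α = 279.3 N.
μ_s N = 0.31 × 628.5 = 194.8 N.
The required friction exceeds μ_s N, so the block moves and f = μ_k N = 157 N.

f ≈ 157 N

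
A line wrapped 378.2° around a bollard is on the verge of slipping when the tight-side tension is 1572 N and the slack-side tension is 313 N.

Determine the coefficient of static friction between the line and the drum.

μ ≈ 0.244

T₂/T₁ = e^{μβ} → μ = ln(T₂/T₁)/β.
β = 378.2° = 6.601 rad.
μ = ln(1572/313)/6.601 = ln(5.022)/6.601 = 0.244.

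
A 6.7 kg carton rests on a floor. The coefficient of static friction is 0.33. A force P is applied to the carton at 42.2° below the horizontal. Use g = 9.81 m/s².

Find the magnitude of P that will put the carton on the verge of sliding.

P ≈ 41.8 N

N = m g + P sin α (the push presses the carton into the floor).
At impending slip, P cos α = μ_s N = μ_s (m g + P sin α).
Solving: P (cos α − μ_s sin α) = μ_s m g → P = 0.33×65.7/(cos 42.2° − 0.33 sin 42.2°) = 21.7/0.5191 = 41.8 N.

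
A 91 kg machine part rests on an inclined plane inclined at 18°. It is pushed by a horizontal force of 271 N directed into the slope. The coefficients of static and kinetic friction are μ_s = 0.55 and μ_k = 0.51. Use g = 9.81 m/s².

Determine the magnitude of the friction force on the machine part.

f ≈ 18.1 N (up the incline)

Normal direction: N = m g cos θ + P sin θ = 932.8 N.
Along the incline, the net driving force (taking up-slope positive) is P cos θ − m g sin θ = 257.7 − 275.9 = -18.13 N, so equilibrium requires friction f = 18.13 N (up-slope).
The limit of static friction is μ_s N = 513 N.
|f_req| = 18.13 ≤ 513 N → the machine part is in equilibrium; friction equals the required value.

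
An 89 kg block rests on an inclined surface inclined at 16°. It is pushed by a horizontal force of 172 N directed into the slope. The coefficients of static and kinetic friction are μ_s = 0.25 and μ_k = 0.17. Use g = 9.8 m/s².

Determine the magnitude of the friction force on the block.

Resolve perpendicular to the incline: N = m g cos θ + P sin θ = 89×9.8×cos 16° + 172×sin 16° = 885.8 N.
Parallel to the incline: P cos θ − m g sin θ = 165.3 − 240.4 = -75.07 N; the friction needed to balance this is 75.07 N acting up the slope.
Maximum static friction: μ_s N = 0.25 × 885.8 = 221.5 N.
Since 75.07 N is within the 221.5 N limit, the block stays put and friction is exactly 75.1 N.

f ≈ 75.1 N (up the incline)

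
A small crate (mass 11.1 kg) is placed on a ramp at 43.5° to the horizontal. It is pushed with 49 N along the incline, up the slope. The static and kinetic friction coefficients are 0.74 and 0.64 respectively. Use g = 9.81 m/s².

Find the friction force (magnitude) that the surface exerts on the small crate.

Normal force: N = m g cos θ = 11.1 × 9.81 × cos 43.5° = 78.99 N.
For equilibrium along the incline the friction force must supply f = m g sin θ − P = 74.96 − 49 = 25.96 N (positive meaning up-slope).
Maximum static friction available: μ_s N = 0.74 × 78.99 = 58.45 N.
Since |25.96| ≤ 58.45 N, the small crate remains in static equilibrium and friction takes exactly the required value.

f ≈ 26 N (up the incline)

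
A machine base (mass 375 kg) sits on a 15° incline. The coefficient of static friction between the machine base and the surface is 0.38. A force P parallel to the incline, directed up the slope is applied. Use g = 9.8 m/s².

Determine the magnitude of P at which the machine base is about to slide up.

At impending motion up the slope, friction acts down-slope at its limit: f = μ_s N.
P is parallel to the surface, so N = m g cos θ = 3550 N.
Along the incline: P = m g sin θ + μ_s N = 951 + 0.38×3550 = 2300 N.

P ≈ 2300 N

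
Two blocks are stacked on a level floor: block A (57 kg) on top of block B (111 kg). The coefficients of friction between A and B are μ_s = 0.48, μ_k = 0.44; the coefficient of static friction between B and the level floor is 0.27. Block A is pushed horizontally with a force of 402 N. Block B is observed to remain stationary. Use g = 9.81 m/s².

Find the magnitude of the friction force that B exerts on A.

f ≈ 246 N

Between the blocks, N₁ = m_A g = 559.2 N.
So the A–B interface can sustain at most μ_s N₁ = 268.4 N of static friction.
Since P = 402 N > 268.4 N, A slides on B; the A–B friction is kinetic: f₁ = μ_k N₁ = 0.44×559.2 = 246 N.
B experiences an equal 246 N forward from A (third law). B is in equilibrium, so the floor supplies f₂ = 246 N of static friction (limit μ_s(m_A+m_B)g = 445 N, not exceeded).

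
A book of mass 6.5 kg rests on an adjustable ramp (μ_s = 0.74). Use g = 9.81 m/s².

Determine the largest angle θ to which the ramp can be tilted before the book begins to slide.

At the slip threshold, m g sin θ = μ_s · m g cos θ, so tan θ = μ_s.
θ_max = arctan(0.74) = 36.5°.

θ_max ≈ 36.5°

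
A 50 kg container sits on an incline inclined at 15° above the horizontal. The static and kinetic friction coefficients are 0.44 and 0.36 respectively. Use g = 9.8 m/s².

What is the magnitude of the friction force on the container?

Perpendicular to the surface, N = m g cos θ = 50·9.8·cos 15° = 473.3 N.
Along the slope the weight component is m g sin θ = 126.8 N; friction must supply exactly this, acting up-slope.
The static-friction ceiling is μ_s N = 0.44 × 473.3 = 208.3 N.
Since |126.8| ≤ 208.3 N, no slip — friction simply equals what equilibrium demands.

f ≈ 127 N (up the incline)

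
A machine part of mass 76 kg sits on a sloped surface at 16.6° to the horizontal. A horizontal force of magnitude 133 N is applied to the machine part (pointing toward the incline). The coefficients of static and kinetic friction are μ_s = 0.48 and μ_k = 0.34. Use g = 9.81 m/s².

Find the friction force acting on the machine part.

f ≈ 85.5 N (up the incline)

Normal direction: N = m g cos θ + P sin θ = 752.5 N.
Parallel to the incline: P cos θ − m g sin θ = 127.5 − 213 = -85.54 N; the friction needed to balance this is 85.54 N acting up the slope.
The limit of static friction is μ_s N = 361.2 N.
Since 85.54 N is within the 361.2 N limit, the machine part stays put and friction is exactly 85.5 N.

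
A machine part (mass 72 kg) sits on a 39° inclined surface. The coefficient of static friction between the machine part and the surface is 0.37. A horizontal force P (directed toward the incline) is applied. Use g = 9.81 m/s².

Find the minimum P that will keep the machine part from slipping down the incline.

The machine part tends to slide down (tan θ > μ_s), so at the point of impending slip friction acts up-slope at its limit: f = μ_s N.
Perpendicular to the incline: N = m g cos θ + P sin θ.
Along the incline: P cos θ + μ_s N = m g sin θ, i.e. P cos θ + μ_s (m g cos θ + P sin θ) = m g sin θ.
Solving, P (cos θ + μ_s sin θ) = m g (sin θ − μ_s cos θ), so P = 706×0.3418/1.01 = 239 N.

P_min ≈ 239 N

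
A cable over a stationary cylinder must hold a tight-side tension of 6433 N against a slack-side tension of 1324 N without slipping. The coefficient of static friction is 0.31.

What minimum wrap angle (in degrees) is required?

T₂/T₁ = e^{μβ} → β = ln(T₂/T₁)/μ.
β = ln(6433/1324)/0.31 = 1.581/0.31 = 5.099 rad.
In degrees: β = 5.099 × 180/π = 292°.

β_min ≈ 292°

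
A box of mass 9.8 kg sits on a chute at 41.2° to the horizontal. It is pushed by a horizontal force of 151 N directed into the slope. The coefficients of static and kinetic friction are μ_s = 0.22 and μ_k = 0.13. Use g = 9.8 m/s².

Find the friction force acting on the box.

f ≈ 22.3 N (down the incline)

Normal direction: N = m g cos θ + P sin θ = 171.7 N.
Along the incline, the net driving force (taking up-slope positive) is P cos θ − m g sin θ = 113.6 − 63.26 = 50.35 N, so equilibrium requires friction f = -50.35 N (down-slope).
Maximum static friction: μ_s N = 0.22 × 171.7 = 37.78 N.
The required 50.35 N exceeds the static limit, so the box slides up-slope and f = μ_k N = 0.13×171.7 = 22.3 N.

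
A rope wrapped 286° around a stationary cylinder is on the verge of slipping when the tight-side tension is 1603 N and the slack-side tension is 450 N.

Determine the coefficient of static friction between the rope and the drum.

T₂/T₁ = e^{μβ} → μ = ln(T₂/T₁)/β.
β = 286° = 4.992 rad.
μ = ln(1603/450)/4.992 = ln(3.562)/4.992 = 0.255.

μ ≈ 0.255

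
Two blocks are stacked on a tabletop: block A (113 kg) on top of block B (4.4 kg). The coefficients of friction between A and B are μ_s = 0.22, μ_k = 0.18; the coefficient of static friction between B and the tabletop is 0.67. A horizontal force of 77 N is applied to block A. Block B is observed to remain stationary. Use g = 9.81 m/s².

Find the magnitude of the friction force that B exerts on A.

f ≈ 77 N

Between the blocks, N₁ = m_A g = 1109 N.
So the A–B interface can sustain at most μ_s N₁ = 243.9 N of static friction.
Since P = 77 N ≤ 243.9 N, A does not slip on B; friction on A equals P = 77 N.
By Newton's third law B feels 77 N forward from A. With B stationary, the floor's static friction on B balances it: f₂ = 77 N (well within μ_s(m_A+m_B)g = 771.6 N).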